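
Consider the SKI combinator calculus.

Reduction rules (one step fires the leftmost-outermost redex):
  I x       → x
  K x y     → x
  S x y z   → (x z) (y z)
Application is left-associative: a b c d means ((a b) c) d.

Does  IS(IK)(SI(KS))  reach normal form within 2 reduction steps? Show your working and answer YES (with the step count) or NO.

Answer: YES — reaches normal form SK(SI(KS)) in 2 ≤ 2 steps

Derivation:
  start: IS(IK)(SI(KS))
  step 1: S(IK)(SI(KS))
  step 2: SK(SI(KS))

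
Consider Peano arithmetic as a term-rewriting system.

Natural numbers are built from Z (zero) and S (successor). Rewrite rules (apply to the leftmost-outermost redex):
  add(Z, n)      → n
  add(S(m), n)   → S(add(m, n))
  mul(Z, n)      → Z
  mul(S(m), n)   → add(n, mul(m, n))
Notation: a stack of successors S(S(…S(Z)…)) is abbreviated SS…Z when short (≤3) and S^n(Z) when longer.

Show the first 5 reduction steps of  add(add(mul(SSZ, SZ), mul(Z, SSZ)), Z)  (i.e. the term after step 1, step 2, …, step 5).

  start: add(add(mul(SSZ, SZ), mul(Z, SSZ)), Z)
  [1] add(add(add(SZ, mul(SZ, SZ)), mul(Z, SSZ)), Z)
  [2] add(add(S(add(Z, mul(SZ, SZ))), mul(Z, SSZ)), Z)
  [3] add(S(add(add(Z, mul(SZ, SZ)), mul(Z, SSZ))), Z)
  [4] S(add(add(add(Z, mul(SZ, SZ)), mul(Z, SSZ)), Z))
  [5] S(add(add(mul(SZ, SZ), mul(Z, SSZ)), Z))

Answer: after 5 steps: S(add(add(mul(SZ, SZ), mul(Z, SSZ)), Z))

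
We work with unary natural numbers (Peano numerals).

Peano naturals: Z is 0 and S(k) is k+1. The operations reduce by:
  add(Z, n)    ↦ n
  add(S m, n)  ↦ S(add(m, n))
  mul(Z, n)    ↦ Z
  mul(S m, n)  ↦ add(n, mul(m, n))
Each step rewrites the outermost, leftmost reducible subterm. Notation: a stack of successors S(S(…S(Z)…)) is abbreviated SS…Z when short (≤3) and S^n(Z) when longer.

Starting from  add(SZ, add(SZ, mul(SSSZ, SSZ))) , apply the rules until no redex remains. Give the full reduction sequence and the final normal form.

  start: add(SZ, add(SZ, mul(SSSZ, SSZ)))
  step 1: S(add(Z, add(SZ, mul(SSSZ, SSZ))))
  step 2: S(add(SZ, mul(SSSZ, SSZ)))
  step 3: S(S(add(Z, mul(SSSZ, SSZ))))
  step 4: S(S(mul(SSSZ, SSZ)))
  step 5: S(S(add(SSZ, mul(SSZ, SSZ))))
  step 6: S(S(S(add(SZ, mul(SSZ, SSZ)))))
  step 7: S(S(S(S(add(Z, mul(SSZ, SSZ))))))
  step 8: S(S(S(S(mul(SSZ, SSZ)))))
  step 9: S(S(S(S(add(SSZ, mul(SZ, SSZ))))))
  step 10: S(S(S(S(S(add(SZ, mul(SZ, SSZ)))))))
  step 11: S(S(S(S(S(S(add(Z, mul(SZ, SSZ))))))))
  step 12: S(S(S(S(S(S(mul(SZ, SSZ)))))))
  step 13: S(S(S(S(S(S(add(SSZ, mul(Z, SSZ))))))))
  step 14: S(S(S(S(S(S(S(add(SZ, mul(Z, SSZ)))))))))
  step 15: S(S(S(S(S(S(S(S(add(Z, mul(Z, SSZ))))))))))
  step 16: S(S(S(S(S(S(S(S(mul(Z, SSZ)))))))))
  step 17: S^8(Z)

Answer: normal form = S^8(Z)  (in 17 steps)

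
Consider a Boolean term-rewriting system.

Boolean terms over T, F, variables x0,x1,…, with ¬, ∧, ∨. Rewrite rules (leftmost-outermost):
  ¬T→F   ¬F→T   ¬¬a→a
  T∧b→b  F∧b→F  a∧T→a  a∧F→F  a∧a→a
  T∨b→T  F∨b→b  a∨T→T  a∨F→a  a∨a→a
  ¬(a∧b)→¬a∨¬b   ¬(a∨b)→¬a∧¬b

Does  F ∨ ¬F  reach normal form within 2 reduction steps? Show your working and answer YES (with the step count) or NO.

Answer: YES — reaches normal form T in 2 ≤ 2 steps

Working:
  start: F ∨ ¬F
  →1  ¬F
  →2  T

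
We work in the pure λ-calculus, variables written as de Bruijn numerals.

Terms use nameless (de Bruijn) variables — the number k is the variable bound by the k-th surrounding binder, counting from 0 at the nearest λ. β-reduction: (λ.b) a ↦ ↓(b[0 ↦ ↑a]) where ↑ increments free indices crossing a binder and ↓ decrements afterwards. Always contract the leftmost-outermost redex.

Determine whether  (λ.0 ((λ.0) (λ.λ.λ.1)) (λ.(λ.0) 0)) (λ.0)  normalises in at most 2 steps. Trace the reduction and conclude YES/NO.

Answer: NO — after 2 steps the term is (λ.0) (λ.λ.λ.1) (λ.(λ.0) 0), not yet normal

Derivation:
  start: (λ.0 ((λ.0) (λ.λ.λ.1)) (λ.(λ.0) 0)) (λ.0)
  step 1: (λ.0) ((λ.0) (λ.λ.λ.1)) (λ.(λ.0) 0)
  step 2: (λ.0) (λ.λ.λ.1) (λ.(λ.0) 0)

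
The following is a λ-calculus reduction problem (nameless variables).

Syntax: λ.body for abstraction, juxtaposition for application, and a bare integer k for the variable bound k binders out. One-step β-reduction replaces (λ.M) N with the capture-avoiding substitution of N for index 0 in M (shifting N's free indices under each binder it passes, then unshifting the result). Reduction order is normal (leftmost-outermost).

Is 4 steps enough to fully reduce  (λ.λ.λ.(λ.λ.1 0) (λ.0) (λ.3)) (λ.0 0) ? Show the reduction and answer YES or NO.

Answer: YES — reaches normal form λ.λ.λ.λ.0 0 in 4 ≤ 4 steps

Reduction:
  start: (λ.λ.λ.(λ.λ.1 0) (λ.0) (λ.3)) (λ.0 0)
  step 1: λ.λ.(λ.λ.1 0) (λ.0) (λ.λ.0 0)
  step 2: λ.λ.(λ.(λ.0) 0) (λ.λ.0 0)
  step 3: λ.λ.(λ.0) (λ.λ.0 0)
  step 4: λ.λ.λ.λ.0 0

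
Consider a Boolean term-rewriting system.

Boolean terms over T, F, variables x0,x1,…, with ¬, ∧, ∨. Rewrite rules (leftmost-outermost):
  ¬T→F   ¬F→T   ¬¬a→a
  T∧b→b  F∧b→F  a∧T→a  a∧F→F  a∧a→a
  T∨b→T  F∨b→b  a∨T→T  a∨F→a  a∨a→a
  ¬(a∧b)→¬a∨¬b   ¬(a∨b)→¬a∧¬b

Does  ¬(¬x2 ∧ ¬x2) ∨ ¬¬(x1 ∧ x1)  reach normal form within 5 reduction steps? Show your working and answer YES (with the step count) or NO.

  start: ¬(¬x2 ∧ ¬x2) ∨ ¬¬(x1 ∧ x1)
  →1  (¬¬x2 ∨ ¬¬x2) ∨ ¬¬(x1 ∧ x1)
  →2  ¬¬x2 ∨ ¬¬(x1 ∧ x1)
  →3  x2 ∨ ¬¬(x1 ∧ x1)
  →4  x2 ∨ (x1 ∧ x1)
  →5  x2 ∨ x1

Answer: YES — reaches normal form x2 ∨ x1 in 5 ≤ 5 steps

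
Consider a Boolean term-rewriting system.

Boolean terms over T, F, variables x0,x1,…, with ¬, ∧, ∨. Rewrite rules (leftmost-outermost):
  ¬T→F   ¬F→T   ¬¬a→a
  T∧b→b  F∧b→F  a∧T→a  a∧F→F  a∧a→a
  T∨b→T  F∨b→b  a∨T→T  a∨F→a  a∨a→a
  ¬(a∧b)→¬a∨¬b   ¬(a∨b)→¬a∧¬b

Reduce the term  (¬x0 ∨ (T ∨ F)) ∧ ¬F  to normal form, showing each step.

  start: (¬x0 ∨ (T ∨ F)) ∧ ¬F
  →1  (¬x0 ∨ T) ∧ ¬F
  →2  T ∧ ¬F
  →3  ¬F
  →4  T

Answer: normal form = T  (in 4 steps)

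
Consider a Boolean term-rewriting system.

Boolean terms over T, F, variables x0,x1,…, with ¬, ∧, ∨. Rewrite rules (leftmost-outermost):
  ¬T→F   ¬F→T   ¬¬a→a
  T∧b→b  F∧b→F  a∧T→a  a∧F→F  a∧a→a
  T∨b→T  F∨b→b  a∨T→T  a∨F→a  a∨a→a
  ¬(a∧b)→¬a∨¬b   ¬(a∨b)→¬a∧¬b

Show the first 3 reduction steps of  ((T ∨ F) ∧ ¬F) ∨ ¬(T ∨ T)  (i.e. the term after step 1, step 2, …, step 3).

Answer: after 3 steps: T ∨ ¬(T ∨ T)

Working:
  start: ((T ∨ F) ∧ ¬F) ∨ ¬(T ∨ T)
  step 1: (T ∧ ¬F) ∨ ¬(T ∨ T)
  step 2: ¬F ∨ ¬(T ∨ T)
  step 3: T ∨ ¬(T ∨ T)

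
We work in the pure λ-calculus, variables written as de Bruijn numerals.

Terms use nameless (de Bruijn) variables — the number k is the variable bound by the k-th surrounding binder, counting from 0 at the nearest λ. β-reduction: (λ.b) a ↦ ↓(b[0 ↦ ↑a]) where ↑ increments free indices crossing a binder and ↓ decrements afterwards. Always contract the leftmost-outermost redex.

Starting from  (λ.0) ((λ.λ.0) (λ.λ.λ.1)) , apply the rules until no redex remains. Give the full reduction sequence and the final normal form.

  start: (λ.0) ((λ.λ.0) (λ.λ.λ.1))
  [1] (λ.λ.0) (λ.λ.λ.1)
  [2] λ.0

Answer: normal form = λ.0  (in 2 steps)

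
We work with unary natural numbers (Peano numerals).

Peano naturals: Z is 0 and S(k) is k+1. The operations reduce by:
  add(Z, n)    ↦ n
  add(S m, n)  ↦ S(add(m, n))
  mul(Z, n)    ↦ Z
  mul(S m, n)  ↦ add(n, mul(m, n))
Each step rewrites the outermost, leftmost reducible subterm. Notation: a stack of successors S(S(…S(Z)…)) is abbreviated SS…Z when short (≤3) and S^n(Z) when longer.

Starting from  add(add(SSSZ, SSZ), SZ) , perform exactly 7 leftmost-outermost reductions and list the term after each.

  start: add(add(SSSZ, SSZ), SZ)
  step 1: add(S(add(SSZ, SSZ)), SZ)
  step 2: S(add(add(SSZ, SSZ), SZ))
  step 3: S(add(S(add(SZ, SSZ)), SZ))
  step 4: S(S(add(add(SZ, SSZ), SZ)))
  step 5: S(S(add(S(add(Z, SSZ)), SZ)))
  step 6: S(S(S(add(add(Z, SSZ), SZ))))
  step 7: S(S(S(add(SSZ, SZ))))

Answer: after 7 steps: S(S(S(add(SSZ, SZ))))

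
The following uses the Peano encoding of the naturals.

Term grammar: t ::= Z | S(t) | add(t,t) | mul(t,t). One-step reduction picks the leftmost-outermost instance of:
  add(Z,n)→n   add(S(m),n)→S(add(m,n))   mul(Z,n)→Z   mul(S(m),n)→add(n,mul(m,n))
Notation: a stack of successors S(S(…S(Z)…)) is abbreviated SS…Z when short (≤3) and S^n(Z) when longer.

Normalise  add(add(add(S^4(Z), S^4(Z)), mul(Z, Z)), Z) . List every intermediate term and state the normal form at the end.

  start: add(add(add(S^4(Z), S^4(Z)), mul(Z, Z)), Z)
  →1  add(add(S(add(SSSZ, S^4(Z))), mul(Z, Z)), Z)
  →2  add(S(add(add(SSSZ, S^4(Z)), mul(Z, Z))), Z)
  →3  S(add(add(add(SSSZ, S^4(Z)), mul(Z, Z)), Z))
  →4  S(add(add(S(add(SSZ, S^4(Z))), mul(Z, Z)), Z))
  →5  S(add(S(add(add(SSZ, S^4(Z)), mul(Z, Z))), Z))
  →6  S(S(add(add(add(SSZ, S^4(Z)), mul(Z, Z)), Z)))
  →7  S(S(add(add(S(add(SZ, S^4(Z))), mul(Z, Z)), Z)))
  →8  S(S(add(S(add(add(SZ, S^4(Z)), mul(Z, Z))), Z)))
  →9  S(S(S(add(add(add(SZ, S^4(Z)), mul(Z, Z)), Z))))
  →10  S(S(S(add(add(S(add(Z, S^4(Z))), mul(Z, Z)), Z))))
  →11  S(S(S(add(S(add(add(Z, S^4(Z)), mul(Z, Z))), Z))))
  →12  S(S(S(S(add(add(add(Z, S^4(Z)), mul(Z, Z)), Z)))))
  →13  S(S(S(S(add(add(S^4(Z), mul(Z, Z)), Z)))))
  →14  S(S(S(S(add(S(add(SSSZ, mul(Z, Z))), Z)))))
  →15  S(S(S(S(S(add(add(SSSZ, mul(Z, Z)), Z))))))
  →16  S(S(S(S(S(add(S(add(SSZ, mul(Z, Z))), Z))))))
  →17  S(S(S(S(S(S(add(add(SSZ, mul(Z, Z)), Z)))))))
  →18  S(S(S(S(S(S(add(S(add(SZ, mul(Z, Z))), Z)))))))
  →19  S(S(S(S(S(S(S(add(add(SZ, mul(Z, Z)), Z))))))))
  →20  S(S(S(S(S(S(S(add(S(add(Z, mul(Z, Z))), Z))))))))
  →21  S(S(S(S(S(S(S(S(add(add(Z, mul(Z, Z)), Z)))))))))
  →22  S(S(S(S(S(S(S(S(add(mul(Z, Z), Z)))))))))
  →23  S(S(S(S(S(S(S(S(add(Z, Z)))))))))
  →24  S^8(Z)

Answer: normal form = S^8(Z)  (in 24 steps)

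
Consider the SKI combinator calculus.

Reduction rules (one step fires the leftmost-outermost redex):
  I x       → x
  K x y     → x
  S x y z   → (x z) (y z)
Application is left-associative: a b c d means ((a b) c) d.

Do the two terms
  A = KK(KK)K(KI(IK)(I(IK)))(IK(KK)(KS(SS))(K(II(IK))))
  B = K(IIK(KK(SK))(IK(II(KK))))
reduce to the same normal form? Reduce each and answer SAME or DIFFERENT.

Answer: SAME — A ⇓ KK, B ⇓ KK

Working:
Term A:
  start: KK(KK)K(KI(IK)(I(IK)))(IK(KK)(KS(SS))(K(II(IK))))
  step 1: KK(KI(IK)(I(IK)))(IK(KK)(KS(SS))(K(II(IK))))
  step 2: K(IK(KK)(KS(SS))(K(II(IK))))
  step 3: K(K(KK)(KS(SS))(K(II(IK))))
  step 4: K(KK(K(II(IK))))
  step 5: KK

Term B:
  start: K(IIK(KK(SK))(IK(II(KK))))
  step 1: K(IK(KK(SK))(IK(II(KK))))
  step 2: K(K(KK(SK))(IK(II(KK))))
  step 3: K(KK(SK))
  step 4: KK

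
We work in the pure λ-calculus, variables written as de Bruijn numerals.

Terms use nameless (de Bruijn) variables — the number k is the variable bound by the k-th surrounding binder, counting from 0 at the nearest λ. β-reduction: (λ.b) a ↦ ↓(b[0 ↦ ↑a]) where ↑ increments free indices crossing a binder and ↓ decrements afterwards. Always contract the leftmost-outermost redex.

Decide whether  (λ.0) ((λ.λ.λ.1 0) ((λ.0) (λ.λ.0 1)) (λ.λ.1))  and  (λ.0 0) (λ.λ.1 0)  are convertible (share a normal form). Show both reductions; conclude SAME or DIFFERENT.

Term A:
  start: (λ.0) ((λ.λ.λ.1 0) ((λ.0) (λ.λ.0 1)) (λ.λ.1))
  →1  (λ.λ.λ.1 0) ((λ.0) (λ.λ.0 1)) (λ.λ.1)
  →2  (λ.λ.1 0) (λ.λ.1)
  →3  λ.(λ.λ.1) 0
  →4  λ.λ.1

Term B:
  start: (λ.0 0) (λ.λ.1 0)
  →1  (λ.λ.1 0) (λ.λ.1 0)
  →2  λ.(λ.λ.1 0) 0
  →3  λ.λ.1 0

Answer: DIFFERENT — A ⇓ λ.λ.1, B ⇓ λ.λ.1 0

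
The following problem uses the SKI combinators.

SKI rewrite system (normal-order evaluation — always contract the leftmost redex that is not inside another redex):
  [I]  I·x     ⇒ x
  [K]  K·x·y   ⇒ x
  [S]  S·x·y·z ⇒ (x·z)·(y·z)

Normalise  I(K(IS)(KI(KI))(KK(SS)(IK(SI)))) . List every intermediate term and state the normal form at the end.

  start: I(K(IS)(KI(KI))(KK(SS)(IK(SI))))
  step 1: K(IS)(KI(KI))(KK(SS)(IK(SI)))
  step 2: IS(KK(SS)(IK(SI)))
  step 3: S(KK(SS)(IK(SI)))
  step 4: S(K(IK(SI)))
  step 5: S(K(K(SI)))

Answer: normal form = S(K(K(SI)))  (in 5 steps)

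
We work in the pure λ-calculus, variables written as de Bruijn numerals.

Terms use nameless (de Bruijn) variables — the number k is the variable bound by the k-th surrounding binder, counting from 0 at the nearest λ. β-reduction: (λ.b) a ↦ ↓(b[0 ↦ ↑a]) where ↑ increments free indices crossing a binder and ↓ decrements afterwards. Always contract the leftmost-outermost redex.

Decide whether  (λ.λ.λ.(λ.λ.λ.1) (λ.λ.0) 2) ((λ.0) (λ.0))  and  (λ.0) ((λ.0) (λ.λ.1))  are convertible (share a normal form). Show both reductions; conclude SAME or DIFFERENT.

Term A:
  start: (λ.λ.λ.(λ.λ.λ.1) (λ.λ.0) 2) ((λ.0) (λ.0))
  →1  λ.λ.(λ.λ.λ.1) (λ.λ.0) ((λ.0) (λ.0))
  →2  λ.λ.(λ.λ.1) ((λ.0) (λ.0))
  →3  λ.λ.λ.(λ.0) (λ.0)
  →4  λ.λ.λ.λ.0

Term B:
  start: (λ.0) ((λ.0) (λ.λ.1))
  →1  (λ.0) (λ.λ.1)
  →2  λ.λ.1

Answer: DIFFERENT — A ⇓ λ.λ.λ.λ.0, B ⇓ λ.λ.1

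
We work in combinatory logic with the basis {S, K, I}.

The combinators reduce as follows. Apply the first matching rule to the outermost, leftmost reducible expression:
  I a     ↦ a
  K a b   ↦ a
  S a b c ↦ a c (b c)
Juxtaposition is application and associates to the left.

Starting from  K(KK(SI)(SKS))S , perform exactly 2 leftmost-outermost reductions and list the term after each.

Answer: after 2 steps: K(SKS)

Reduction:
  start: K(KK(SI)(SKS))S
  step 1: KK(SI)(SKS)
  step 2: K(SKS)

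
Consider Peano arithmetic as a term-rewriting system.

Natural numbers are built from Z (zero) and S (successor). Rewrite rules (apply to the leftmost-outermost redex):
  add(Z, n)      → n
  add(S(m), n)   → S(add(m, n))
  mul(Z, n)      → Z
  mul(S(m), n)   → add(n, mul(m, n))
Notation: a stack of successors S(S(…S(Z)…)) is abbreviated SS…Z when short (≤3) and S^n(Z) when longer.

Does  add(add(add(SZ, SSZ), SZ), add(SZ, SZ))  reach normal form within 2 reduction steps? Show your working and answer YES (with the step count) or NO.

Answer: NO — after 2 steps the term is add(S(add(add(Z, SSZ), SZ)), add(SZ, SZ)), not yet normal

Reduction:
  start: add(add(add(SZ, SSZ), SZ), add(SZ, SZ))
  →1  add(add(S(add(Z, SSZ)), SZ), add(SZ, SZ))
  →2  add(S(add(add(Z, SSZ), SZ)), add(SZ, SZ))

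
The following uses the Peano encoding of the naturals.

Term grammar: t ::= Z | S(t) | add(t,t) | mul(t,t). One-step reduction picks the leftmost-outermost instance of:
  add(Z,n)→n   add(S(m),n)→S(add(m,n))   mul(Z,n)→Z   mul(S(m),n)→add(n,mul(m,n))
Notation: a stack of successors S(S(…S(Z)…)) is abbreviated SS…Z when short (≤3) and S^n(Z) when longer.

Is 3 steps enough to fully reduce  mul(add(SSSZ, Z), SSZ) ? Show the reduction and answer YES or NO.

Answer: NO — after 3 steps the term is S(add(SZ, mul(add(SSZ, Z), SSZ))), not yet normal

Reduction:
  start: mul(add(SSSZ, Z), SSZ)
  [1] mul(S(add(SSZ, Z)), SSZ)
  [2] add(SSZ, mul(add(SSZ, Z), SSZ))
  [3] S(add(SZ, mul(add(SSZ, Z), SSZ)))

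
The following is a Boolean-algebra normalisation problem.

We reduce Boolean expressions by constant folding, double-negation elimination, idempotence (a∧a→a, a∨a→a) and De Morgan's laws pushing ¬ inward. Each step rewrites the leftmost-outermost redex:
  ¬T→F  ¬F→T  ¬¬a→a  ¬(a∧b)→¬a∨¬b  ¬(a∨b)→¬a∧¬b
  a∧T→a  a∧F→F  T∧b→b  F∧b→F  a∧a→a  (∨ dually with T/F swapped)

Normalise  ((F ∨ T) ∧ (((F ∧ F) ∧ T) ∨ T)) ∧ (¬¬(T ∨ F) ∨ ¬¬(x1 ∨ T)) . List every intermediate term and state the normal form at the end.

  start: ((F ∨ T) ∧ (((F ∧ F) ∧ T) ∨ T)) ∧ (¬¬(T ∨ F) ∨ ¬¬(x1 ∨ T))
  step 1: (T ∧ (((F ∧ F) ∧ T) ∨ T)) ∧ (¬¬(T ∨ F) ∨ ¬¬(x1 ∨ T))
  step 2: (((F ∧ F) ∧ T) ∨ T) ∧ (¬¬(T ∨ F) ∨ ¬¬(x1 ∨ T))
  step 3: T ∧ (¬¬(T ∨ F) ∨ ¬¬(x1 ∨ T))
  step 4: ¬¬(T ∨ F) ∨ ¬¬(x1 ∨ T)
  step 5: (T ∨ F) ∨ ¬¬(x1 ∨ T)
  step 6: T ∨ ¬¬(x1 ∨ T)
  step 7: T

Answer: normal form = T  (in 7 steps)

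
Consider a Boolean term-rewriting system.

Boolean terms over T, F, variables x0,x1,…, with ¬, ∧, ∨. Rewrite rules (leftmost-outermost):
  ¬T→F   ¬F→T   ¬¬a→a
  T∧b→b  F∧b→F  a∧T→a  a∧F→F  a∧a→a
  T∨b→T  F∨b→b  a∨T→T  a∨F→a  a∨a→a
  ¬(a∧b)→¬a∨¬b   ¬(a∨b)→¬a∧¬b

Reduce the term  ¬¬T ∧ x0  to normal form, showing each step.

  start: ¬¬T ∧ x0
  step 1: T ∧ x0
  step 2: x0

Answer: normal form = x0  (in 2 steps)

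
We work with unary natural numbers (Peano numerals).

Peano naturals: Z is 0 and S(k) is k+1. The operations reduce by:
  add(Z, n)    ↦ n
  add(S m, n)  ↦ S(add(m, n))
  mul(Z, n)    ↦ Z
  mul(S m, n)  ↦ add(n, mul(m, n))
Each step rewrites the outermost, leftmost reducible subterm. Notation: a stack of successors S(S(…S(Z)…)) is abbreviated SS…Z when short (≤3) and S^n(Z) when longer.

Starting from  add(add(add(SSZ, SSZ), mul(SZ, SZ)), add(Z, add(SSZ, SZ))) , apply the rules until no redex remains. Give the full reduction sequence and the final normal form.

  start: add(add(add(SSZ, SSZ), mul(SZ, SZ)), add(Z, add(SSZ, SZ)))
  [1] add(add(S(add(SZ, SSZ)), mul(SZ, SZ)), add(Z, add(SSZ, SZ)))
  [2] add(S(add(add(SZ, SSZ), mul(SZ, SZ))), add(Z, add(SSZ, SZ)))
  [3] S(add(add(add(SZ, SSZ), mul(SZ, SZ)), add(Z, add(SSZ, SZ))))
  [4] S(add(add(S(add(Z, SSZ)), mul(SZ, SZ)), add(Z, add(SSZ, SZ))))
  [5] S(add(S(add(add(Z, SSZ), mul(SZ, SZ))), add(Z, add(SSZ, SZ))))
  [6] S(S(add(add(add(Z, SSZ), mul(SZ, SZ)), add(Z, add(SSZ, SZ)))))
  [7] S(S(add(add(SSZ, mul(SZ, SZ)), add(Z, add(SSZ, SZ)))))
  [8] S(S(add(S(add(SZ, mul(SZ, SZ))), add(Z, add(SSZ, SZ)))))
  [9] S(S(S(add(add(SZ, mul(SZ, SZ)), add(Z, add(SSZ, SZ))))))
  [10] S(S(S(add(S(add(Z, mul(SZ, SZ))), add(Z, add(SSZ, SZ))))))
  [11] S(S(S(S(add(add(Z, mul(SZ, SZ)), add(Z, add(SSZ, SZ)))))))
  [12] S(S(S(S(add(mul(SZ, SZ), add(Z, add(SSZ, SZ)))))))
  [13] S(S(S(S(add(add(SZ, mul(Z, SZ)), add(Z, add(SSZ, SZ)))))))
  [14] S(S(S(S(add(S(add(Z, mul(Z, SZ))), add(Z, add(SSZ, SZ)))))))
  [15] S(S(S(S(S(add(add(Z, mul(Z, SZ)), add(Z, add(SSZ, SZ))))))))
  [16] S(S(S(S(S(add(mul(Z, SZ), add(Z, add(SSZ, SZ))))))))
  [17] S(S(S(S(S(add(Z, add(Z, add(SSZ, SZ))))))))
  [18] S(S(S(S(S(add(Z, add(SSZ, SZ)))))))
  [19] S(S(S(S(S(add(SSZ, SZ))))))
  [20] S(S(S(S(S(S(add(SZ, SZ)))))))
  [21] S(S(S(S(S(S(S(add(Z, SZ))))))))
  [22] S^8(Z)

Answer: normal form = S^8(Z)  (in 22 steps)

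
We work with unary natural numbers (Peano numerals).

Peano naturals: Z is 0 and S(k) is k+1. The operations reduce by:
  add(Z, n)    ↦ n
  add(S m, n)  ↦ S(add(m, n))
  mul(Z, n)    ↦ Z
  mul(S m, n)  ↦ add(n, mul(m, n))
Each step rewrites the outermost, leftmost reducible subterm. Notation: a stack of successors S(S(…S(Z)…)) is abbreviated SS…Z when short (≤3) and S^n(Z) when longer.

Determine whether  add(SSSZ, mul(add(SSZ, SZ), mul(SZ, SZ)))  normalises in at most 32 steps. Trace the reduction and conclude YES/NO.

  start: add(SSSZ, mul(add(SSZ, SZ), mul(SZ, SZ)))
  step 1: S(add(SSZ, mul(add(SSZ, SZ), mul(SZ, SZ))))
  step 2: S(S(add(SZ, mul(add(SSZ, SZ), mul(SZ, SZ)))))
  step 3: S(S(S(add(Z, mul(add(SSZ, SZ), mul(SZ, SZ))))))
  step 4: S(S(S(mul(add(SSZ, SZ), mul(SZ, SZ)))))
  step 5: S(S(S(mul(S(add(SZ, SZ)), mul(SZ, SZ)))))
  step 6: S(S(S(add(mul(SZ, SZ), mul(add(SZ, SZ), mul(SZ, SZ))))))
  step 7: S(S(S(add(add(SZ, mul(Z, SZ)), mul(add(SZ, SZ), mul(SZ, SZ))))))
  step 8: S(S(S(add(S(add(Z, mul(Z, SZ))), mul(add(SZ, SZ), mul(SZ, SZ))))))
  step 9: S(S(S(S(add(add(Z, mul(Z, SZ)), mul(add(SZ, SZ), mul(SZ, SZ)))))))
  step 10: S(S(S(S(add(mul(Z, SZ), mul(add(SZ, SZ), mul(SZ, SZ)))))))
  step 11: S(S(S(S(add(Z, mul(add(SZ, SZ), mul(SZ, SZ)))))))
  step 12: S(S(S(S(mul(add(SZ, SZ), mul(SZ, SZ))))))
  step 13: S(S(S(S(mul(S(add(Z, SZ)), mul(SZ, SZ))))))
  step 14: S(S(S(S(add(mul(SZ, SZ), mul(add(Z, SZ), mul(SZ, SZ)))))))
  step 15: S(S(S(S(add(add(SZ, mul(Z, SZ)), mul(add(Z, SZ), mul(SZ, SZ)))))))
  step 16: S(S(S(S(add(S(add(Z, mul(Z, SZ))), mul(add(Z, SZ), mul(SZ, SZ)))))))
  step 17: S(S(S(S(S(add(add(Z, mul(Z, SZ)), mul(add(Z, SZ), mul(SZ, SZ))))))))
  step 18: S(S(S(S(S(add(mul(Z, SZ), mul(add(Z, SZ), mul(SZ, SZ))))))))
  step 19: S(S(S(S(S(add(Z, mul(add(Z, SZ), mul(SZ, SZ))))))))
  step 20: S(S(S(S(S(mul(add(Z, SZ), mul(SZ, SZ)))))))
  step 21: S(S(S(S(S(mul(SZ, mul(SZ, SZ)))))))
  step 22: S(S(S(S(S(add(mul(SZ, SZ), mul(Z, mul(SZ, SZ))))))))
  step 23: S(S(S(S(S(add(add(SZ, mul(Z, SZ)), mul(Z, mul(SZ, SZ))))))))
  step 24: S(S(S(S(S(add(S(add(Z, mul(Z, SZ))), mul(Z, mul(SZ, SZ))))))))
  step 25: S(S(S(S(S(S(add(add(Z, mul(Z, SZ)), mul(Z, mul(SZ, SZ)))))))))
  step 26: S(S(S(S(S(S(add(mul(Z, SZ), mul(Z, mul(SZ, SZ)))))))))
  step 27: S(S(S(S(S(S(add(Z, mul(Z, mul(SZ, SZ)))))))))
  step 28: S(S(S(S(S(S(mul(Z, mul(SZ, SZ))))))))
  step 29: S^6(Z)

Answer: YES — reaches normal form S^6(Z) in 29 ≤ 32 steps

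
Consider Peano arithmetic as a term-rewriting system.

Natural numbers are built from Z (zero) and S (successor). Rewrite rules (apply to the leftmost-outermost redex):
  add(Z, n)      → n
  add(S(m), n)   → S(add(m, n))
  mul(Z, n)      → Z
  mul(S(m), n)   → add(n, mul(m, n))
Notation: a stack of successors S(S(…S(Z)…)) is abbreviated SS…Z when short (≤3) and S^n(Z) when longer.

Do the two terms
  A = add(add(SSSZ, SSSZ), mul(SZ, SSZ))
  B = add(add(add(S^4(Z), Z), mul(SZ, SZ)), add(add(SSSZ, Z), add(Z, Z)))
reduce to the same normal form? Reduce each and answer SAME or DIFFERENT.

Term A:
  start: add(add(SSSZ, SSSZ), mul(SZ, SSZ))
  [1] add(S(add(SSZ, SSSZ)), mul(SZ, SSZ))
  [2] S(add(add(SSZ, SSSZ), mul(SZ, SSZ)))
  [3] S(add(S(add(SZ, SSSZ)), mul(SZ, SSZ)))
  [4] S(S(add(add(SZ, SSSZ), mul(SZ, SSZ))))
  [5] S(S(add(S(add(Z, SSSZ)), mul(SZ, SSZ))))
  [6] S(S(S(add(add(Z, SSSZ), mul(SZ, SSZ)))))
  [7] S(S(S(add(SSSZ, mul(SZ, SSZ)))))
  [8] S(S(S(S(add(SSZ, mul(SZ, SSZ))))))
  [9] S(S(S(S(S(add(SZ, mul(SZ, SSZ)))))))
  [10] S(S(S(S(S(S(add(Z, mul(SZ, SSZ))))))))
  [11] S(S(S(S(S(S(mul(SZ, SSZ)))))))
  [12] S(S(S(S(S(S(add(SSZ, mul(Z, SSZ))))))))
  [13] S(S(S(S(S(S(S(add(SZ, mul(Z, SSZ)))))))))
  [14] S(S(S(S(S(S(S(S(add(Z, mul(Z, SSZ))))))))))
  [15] S(S(S(S(S(S(S(S(mul(Z, SSZ)))))))))
  [16] S^8(Z)

Term B:
  start: add(add(add(S^4(Z), Z), mul(SZ, SZ)), add(add(SSSZ, Z), add(Z, Z)))
  [1] add(add(S(add(SSSZ, Z)), mul(SZ, SZ)), add(add(SSSZ, Z), add(Z, Z)))
  [2] add(S(add(add(SSSZ, Z), mul(SZ, SZ))), add(add(SSSZ, Z), add(Z, Z)))
  [3] S(add(add(add(SSSZ, Z), mul(SZ, SZ)), add(add(SSSZ, Z), add(Z, Z))))
  [4] S(add(add(S(add(SSZ, Z)), mul(SZ, SZ)), add(add(SSSZ, Z), add(Z, Z))))
  [5] S(add(S(add(add(SSZ, Z), mul(SZ, SZ))), add(add(SSSZ, Z), add(Z, Z))))
  [6] S(S(add(add(add(SSZ, Z), mul(SZ, SZ)), add(add(SSSZ, Z), add(Z, Z)))))
  [7] S(S(add(add(S(add(SZ, Z)), mul(SZ, SZ)), add(add(SSSZ, Z), add(Z, Z)))))
  [8] S(S(add(S(add(add(SZ, Z), mul(SZ, SZ))), add(add(SSSZ, Z), add(Z, Z)))))
  [9] S(S(S(add(add(add(SZ, Z), mul(SZ, SZ)), add(add(SSSZ, Z), add(Z, Z))))))
  [10] S(S(S(add(add(S(add(Z, Z)), mul(SZ, SZ)), add(add(SSSZ, Z), add(Z, Z))))))
  [11] S(S(S(add(S(add(add(Z, Z), mul(SZ, SZ))), add(add(SSSZ, Z), add(Z, Z))))))
  [12] S(S(S(S(add(add(add(Z, Z), mul(SZ, SZ)), add(add(SSSZ, Z), add(Z, Z)))))))
  [13] S(S(S(S(add(add(Z, mul(SZ, SZ)), add(add(SSSZ, Z), add(Z, Z)))))))
  [14] S(S(S(S(add(mul(SZ, SZ), add(add(SSSZ, Z), add(Z, Z)))))))
  [15] S(S(S(S(add(add(SZ, mul(Z, SZ)), add(add(SSSZ, Z), add(Z, Z)))))))
  [16] S(S(S(S(add(S(add(Z, mul(Z, SZ))), add(add(SSSZ, Z), add(Z, Z)))))))
  [17] S(S(S(S(S(add(add(Z, mul(Z, SZ)), add(add(SSSZ, Z), add(Z, Z))))))))
  [18] S(S(S(S(S(add(mul(Z, SZ), add(add(SSSZ, Z), add(Z, Z))))))))
  [19] S(S(S(S(S(add(Z, add(add(SSSZ, Z), add(Z, Z))))))))
  [20] S(S(S(S(S(add(add(SSSZ, Z), add(Z, Z)))))))
  [21] S(S(S(S(S(add(S(add(SSZ, Z)), add(Z, Z)))))))
  [22] S(S(S(S(S(S(add(add(SSZ, Z), add(Z, Z))))))))
  [23] S(S(S(S(S(S(add(S(add(SZ, Z)), add(Z, Z))))))))
  [24] S(S(S(S(S(S(S(add(add(SZ, Z), add(Z, Z)))))))))
  [25] S(S(S(S(S(S(S(add(S(add(Z, Z)), add(Z, Z)))))))))
  [26] S(S(S(S(S(S(S(S(add(add(Z, Z), add(Z, Z))))))))))
  [27] S(S(S(S(S(S(S(S(add(Z, add(Z, Z))))))))))
  [28] S(S(S(S(S(S(S(S(add(Z, Z)))))))))
  [29] S^8(Z)

Answer: SAME — A ⇓ S^8(Z), B ⇓ S^8(Z)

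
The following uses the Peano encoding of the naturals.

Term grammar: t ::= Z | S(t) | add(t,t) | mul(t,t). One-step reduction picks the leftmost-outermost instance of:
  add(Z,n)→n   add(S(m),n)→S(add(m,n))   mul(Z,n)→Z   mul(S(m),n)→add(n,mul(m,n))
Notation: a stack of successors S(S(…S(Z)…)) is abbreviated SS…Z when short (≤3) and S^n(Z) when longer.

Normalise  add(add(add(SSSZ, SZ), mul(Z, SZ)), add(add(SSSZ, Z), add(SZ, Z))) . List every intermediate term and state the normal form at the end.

Answer: normal form = S^8(Z)  (in 25 steps)

Working:
  start: add(add(add(SSSZ, SZ), mul(Z, SZ)), add(add(SSSZ, Z), add(SZ, Z)))
  →1  add(add(S(add(SSZ, SZ)), mul(Z, SZ)), add(add(SSSZ, Z), add(SZ, Z)))
  →2  add(S(add(add(SSZ, SZ), mul(Z, SZ))), add(add(SSSZ, Z), add(SZ, Z)))
  →3  S(add(add(add(SSZ, SZ), mul(Z, SZ)), add(add(SSSZ, Z), add(SZ, Z))))
  →4  S(add(add(S(add(SZ, SZ)), mul(Z, SZ)), add(add(SSSZ, Z), add(SZ, Z))))
  →5  S(add(S(add(add(SZ, SZ), mul(Z, SZ))), add(add(SSSZ, Z), add(SZ, Z))))
  →6  S(S(add(add(add(SZ, SZ), mul(Z, SZ)), add(add(SSSZ, Z), add(SZ, Z)))))
  →7  S(S(add(add(S(add(Z, SZ)), mul(Z, SZ)), add(add(SSSZ, Z), add(SZ, Z)))))
  →8  S(S(add(S(add(add(Z, SZ), mul(Z, SZ))), add(add(SSSZ, Z), add(SZ, Z)))))
  →9  S(S(S(add(add(add(Z, SZ), mul(Z, SZ)), add(add(SSSZ, Z), add(SZ, Z))))))
  →10  S(S(S(add(add(SZ, mul(Z, SZ)), add(add(SSSZ, Z), add(SZ, Z))))))
  →11  S(S(S(add(S(add(Z, mul(Z, SZ))), add(add(SSSZ, Z), add(SZ, Z))))))
  →12  S(S(S(S(add(add(Z, mul(Z, SZ)), add(add(SSSZ, Z), add(SZ, Z)))))))
  →13  S(S(S(S(add(mul(Z, SZ), add(add(SSSZ, Z), add(SZ, Z)))))))
  →14  S(S(S(S(add(Z, add(add(SSSZ, Z), add(SZ, Z)))))))
  →15  S(S(S(S(add(add(SSSZ, Z), add(SZ, Z))))))
  →16  S(S(S(S(add(S(add(SSZ, Z)), add(SZ, Z))))))
  →17  S(S(S(S(S(add(add(SSZ, Z), add(SZ, Z)))))))
  →18  S(S(S(S(S(add(S(add(SZ, Z)), add(SZ, Z)))))))
  →19  S(S(S(S(S(S(add(add(SZ, Z), add(SZ, Z))))))))
  →20  S(S(S(S(S(S(add(S(add(Z, Z)), add(SZ, Z))))))))
  →21  S(S(S(S(S(S(S(add(add(Z, Z), add(SZ, Z)))))))))
  →22  S(S(S(S(S(S(S(add(Z, add(SZ, Z)))))))))
  →23  S(S(S(S(S(S(S(add(SZ, Z))))))))
  →24  S(S(S(S(S(S(S(S(add(Z, Z)))))))))
  →25  S^8(Z)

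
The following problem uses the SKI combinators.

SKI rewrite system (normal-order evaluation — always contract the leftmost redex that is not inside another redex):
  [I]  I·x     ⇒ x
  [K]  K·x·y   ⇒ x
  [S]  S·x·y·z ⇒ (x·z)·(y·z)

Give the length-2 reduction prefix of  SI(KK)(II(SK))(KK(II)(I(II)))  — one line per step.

Answer: after 2 steps: II(SK)(KK(II(SK)))(KK(II)(I(II)))

Reduction:
  start: SI(KK)(II(SK))(KK(II)(I(II)))
  →1  I(II(SK))(KK(II(SK)))(KK(II)(I(II)))
  →2  II(SK)(KK(II(SK)))(KK(II)(I(II)))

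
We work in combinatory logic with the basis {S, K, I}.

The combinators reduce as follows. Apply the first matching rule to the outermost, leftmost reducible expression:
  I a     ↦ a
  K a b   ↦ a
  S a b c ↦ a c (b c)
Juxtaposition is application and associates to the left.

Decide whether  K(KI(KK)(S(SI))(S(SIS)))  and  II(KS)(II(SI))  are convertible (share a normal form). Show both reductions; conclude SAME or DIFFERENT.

Term A:
  start: K(KI(KK)(S(SI))(S(SIS)))
  [1] K(I(S(SI))(S(SIS)))
  [2] K(S(SI)(S(SIS)))

Term B:
  start: II(KS)(II(SI))
  [1] I(KS)(II(SI))
  [2] KS(II(SI))
  [3] S

Answer: DIFFERENT — A ⇓ K(S(SI)(S(SIS))), B ⇓ S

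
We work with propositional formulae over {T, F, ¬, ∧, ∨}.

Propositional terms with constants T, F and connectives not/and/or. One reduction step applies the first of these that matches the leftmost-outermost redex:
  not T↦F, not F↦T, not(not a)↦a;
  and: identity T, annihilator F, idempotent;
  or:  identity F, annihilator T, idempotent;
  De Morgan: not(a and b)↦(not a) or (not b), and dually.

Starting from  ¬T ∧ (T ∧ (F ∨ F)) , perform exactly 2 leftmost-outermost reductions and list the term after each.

  start: ¬T ∧ (T ∧ (F ∨ F))
  [1] F ∧ (T ∧ (F ∨ F))
  [2] F

Answer: after 2 steps: F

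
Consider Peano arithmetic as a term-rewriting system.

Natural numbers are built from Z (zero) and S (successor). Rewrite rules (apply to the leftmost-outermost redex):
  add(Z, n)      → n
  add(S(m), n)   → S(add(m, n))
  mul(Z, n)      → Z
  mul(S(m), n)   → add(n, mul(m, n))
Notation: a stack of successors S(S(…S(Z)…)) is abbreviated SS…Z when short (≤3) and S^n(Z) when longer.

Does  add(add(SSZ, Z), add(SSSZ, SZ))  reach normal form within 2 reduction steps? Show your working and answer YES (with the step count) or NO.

  start: add(add(SSZ, Z), add(SSSZ, SZ))
  →1  add(S(add(SZ, Z)), add(SSSZ, SZ))
  →2  S(add(add(SZ, Z), add(SSSZ, SZ)))

Answer: NO — after 2 steps the term is S(add(add(SZ, Z), add(SSSZ, SZ))), not yet normal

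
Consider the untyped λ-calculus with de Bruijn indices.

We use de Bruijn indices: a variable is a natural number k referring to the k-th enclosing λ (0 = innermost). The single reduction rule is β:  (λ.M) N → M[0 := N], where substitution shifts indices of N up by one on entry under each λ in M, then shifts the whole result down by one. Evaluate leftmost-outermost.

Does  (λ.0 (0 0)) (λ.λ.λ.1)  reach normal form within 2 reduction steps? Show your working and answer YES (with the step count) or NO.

Answer: YES — reaches normal form λ.λ.1 in 2 ≤ 2 steps

Working:
  start: (λ.0 (0 0)) (λ.λ.λ.1)
  [1] (λ.λ.λ.1) ((λ.λ.λ.1) (λ.λ.λ.1))
  [2] λ.λ.1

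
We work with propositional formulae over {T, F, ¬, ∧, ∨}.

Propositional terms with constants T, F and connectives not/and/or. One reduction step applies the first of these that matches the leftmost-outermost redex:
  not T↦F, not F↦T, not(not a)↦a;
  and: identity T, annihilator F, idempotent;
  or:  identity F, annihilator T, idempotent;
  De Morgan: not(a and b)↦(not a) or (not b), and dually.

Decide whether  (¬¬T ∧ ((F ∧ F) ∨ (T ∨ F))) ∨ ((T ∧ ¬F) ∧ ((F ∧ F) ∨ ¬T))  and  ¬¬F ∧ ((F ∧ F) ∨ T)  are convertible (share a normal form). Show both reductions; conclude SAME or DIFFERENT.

Term A:
  start: (¬¬T ∧ ((F ∧ F) ∨ (T ∨ F))) ∨ ((T ∧ ¬F) ∧ ((F ∧ F) ∨ ¬T))
  [1] (T ∧ ((F ∧ F) ∨ (T ∨ F))) ∨ ((T ∧ ¬F) ∧ ((F ∧ F) ∨ ¬T))
  [2] ((F ∧ F) ∨ (T ∨ F)) ∨ ((T ∧ ¬F) ∧ ((F ∧ F) ∨ ¬T))
  [3] (F ∨ (T ∨ F)) ∨ ((T ∧ ¬F) ∧ ((F ∧ F) ∨ ¬T))
  [4] (T ∨ F) ∨ ((T ∧ ¬F) ∧ ((F ∧ F) ∨ ¬T))
  [5] T ∨ ((T ∧ ¬F) ∧ ((F ∧ F) ∨ ¬T))
  [6] T

Term B:
  start: ¬¬F ∧ ((F ∧ F) ∨ T)
  [1] F ∧ ((F ∧ F) ∨ T)
  [2] F

Answer: DIFFERENT — A ⇓ T, B ⇓ F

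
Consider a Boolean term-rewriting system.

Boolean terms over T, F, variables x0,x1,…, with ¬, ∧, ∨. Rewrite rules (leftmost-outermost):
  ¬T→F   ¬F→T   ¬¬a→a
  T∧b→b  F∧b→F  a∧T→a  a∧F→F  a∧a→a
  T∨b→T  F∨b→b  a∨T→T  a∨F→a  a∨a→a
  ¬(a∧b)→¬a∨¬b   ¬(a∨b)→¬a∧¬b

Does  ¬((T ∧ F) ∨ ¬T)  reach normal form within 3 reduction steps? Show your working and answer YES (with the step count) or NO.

Answer: NO — after 3 steps the term is (F ∨ ¬F) ∧ ¬¬T, not yet normal

Working:
  start: ¬((T ∧ F) ∨ ¬T)
  step 1: ¬(T ∧ F) ∧ ¬¬T
  step 2: (¬T ∨ ¬F) ∧ ¬¬T
  step 3: (F ∨ ¬F) ∧ ¬¬T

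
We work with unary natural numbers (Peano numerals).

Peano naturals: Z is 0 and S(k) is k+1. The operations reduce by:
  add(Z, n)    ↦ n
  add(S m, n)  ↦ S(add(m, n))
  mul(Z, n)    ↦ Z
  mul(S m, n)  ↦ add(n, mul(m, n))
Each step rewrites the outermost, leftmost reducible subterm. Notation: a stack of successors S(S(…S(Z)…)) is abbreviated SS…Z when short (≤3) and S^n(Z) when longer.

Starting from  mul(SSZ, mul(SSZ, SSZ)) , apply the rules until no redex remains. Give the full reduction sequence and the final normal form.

Answer: normal form = S^8(Z)  (in 31 steps)

Reduction:
  start: mul(SSZ, mul(SSZ, SSZ))
  step 1: add(mul(SSZ, SSZ), mul(SZ, mul(SSZ, SSZ)))
  step 2: add(add(SSZ, mul(SZ, SSZ)), mul(SZ, mul(SSZ, SSZ)))
  step 3: add(S(add(SZ, mul(SZ, SSZ))), mul(SZ, mul(SSZ, SSZ)))
  step 4: S(add(add(SZ, mul(SZ, SSZ)), mul(SZ, mul(SSZ, SSZ))))
  step 5: S(add(S(add(Z, mul(SZ, SSZ))), mul(SZ, mul(SSZ, SSZ))))
  step 6: S(S(add(add(Z, mul(SZ, SSZ)), mul(SZ, mul(SSZ, SSZ)))))
  step 7: S(S(add(mul(SZ, SSZ), mul(SZ, mul(SSZ, SSZ)))))
  step 8: S(S(add(add(SSZ, mul(Z, SSZ)), mul(SZ, mul(SSZ, SSZ)))))
  step 9: S(S(add(S(add(SZ, mul(Z, SSZ))), mul(SZ, mul(SSZ, SSZ)))))
  step 10: S(S(S(add(add(SZ, mul(Z, SSZ)), mul(SZ, mul(SSZ, SSZ))))))
  step 11: S(S(S(add(S(add(Z, mul(Z, SSZ))), mul(SZ, mul(SSZ, SSZ))))))
  step 12: S(S(S(S(add(add(Z, mul(Z, SSZ)), mul(SZ, mul(SSZ, SSZ)))))))
  step 13: S(S(S(S(add(mul(Z, SSZ), mul(SZ, mul(SSZ, SSZ)))))))
  step 14: S(S(S(S(add(Z, mul(SZ, mul(SSZ, SSZ)))))))
  step 15: S(S(S(S(mul(SZ, mul(SSZ, SSZ))))))
  step 16: S(S(S(S(add(mul(SSZ, SSZ), mul(Z, mul(SSZ, SSZ)))))))
  step 17: S(S(S(S(add(add(SSZ, mul(SZ, SSZ)), mul(Z, mul(SSZ, SSZ)))))))
  step 18: S(S(S(S(add(S(add(SZ, mul(SZ, SSZ))), mul(Z, mul(SSZ, SSZ)))))))
  step 19: S(S(S(S(S(add(add(SZ, mul(SZ, SSZ)), mul(Z, mul(SSZ, SSZ))))))))
  step 20: S(S(S(S(S(add(S(add(Z, mul(SZ, SSZ))), mul(Z, mul(SSZ, SSZ))))))))
  step 21: S(S(S(S(S(S(add(add(Z, mul(SZ, SSZ)), mul(Z, mul(SSZ, SSZ)))))))))
  step 22: S(S(S(S(S(S(add(mul(SZ, SSZ), mul(Z, mul(SSZ, SSZ)))))))))
  step 23: S(S(S(S(S(S(add(add(SSZ, mul(Z, SSZ)), mul(Z, mul(SSZ, SSZ)))))))))
  step 24: S(S(S(S(S(S(add(S(add(SZ, mul(Z, SSZ))), mul(Z, mul(SSZ, SSZ)))))))))
  step 25: S(S(S(S(S(S(S(add(add(SZ, mul(Z, SSZ)), mul(Z, mul(SSZ, SSZ))))))))))
  step 26: S(S(S(S(S(S(S(add(S(add(Z, mul(Z, SSZ))), mul(Z, mul(SSZ, SSZ))))))))))
  step 27: S(S(S(S(S(S(S(S(add(add(Z, mul(Z, SSZ)), mul(Z, mul(SSZ, SSZ)))))))))))
  step 28: S(S(S(S(S(S(S(S(add(mul(Z, SSZ), mul(Z, mul(SSZ, SSZ)))))))))))
  step 29: S(S(S(S(S(S(S(S(add(Z, mul(Z, mul(SSZ, SSZ)))))))))))
  step 30: S(S(S(S(S(S(S(S(mul(Z, mul(SSZ, SSZ))))))))))
  step 31: S^8(Z)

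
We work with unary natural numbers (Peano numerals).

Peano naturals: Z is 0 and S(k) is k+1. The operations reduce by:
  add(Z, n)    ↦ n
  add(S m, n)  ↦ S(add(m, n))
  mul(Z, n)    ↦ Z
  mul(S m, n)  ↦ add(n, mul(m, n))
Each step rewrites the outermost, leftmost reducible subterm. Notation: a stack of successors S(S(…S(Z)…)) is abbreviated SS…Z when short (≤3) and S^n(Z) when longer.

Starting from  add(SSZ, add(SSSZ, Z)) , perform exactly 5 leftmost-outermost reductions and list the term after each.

  start: add(SSZ, add(SSSZ, Z))
  [1] S(add(SZ, add(SSSZ, Z)))
  [2] S(S(add(Z, add(SSSZ, Z))))
  [3] S(S(add(SSSZ, Z)))
  [4] S(S(S(add(SSZ, Z))))
  [5] S(S(S(S(add(SZ, Z)))))

Answer: after 5 steps: S(S(S(S(add(SZ, Z)))))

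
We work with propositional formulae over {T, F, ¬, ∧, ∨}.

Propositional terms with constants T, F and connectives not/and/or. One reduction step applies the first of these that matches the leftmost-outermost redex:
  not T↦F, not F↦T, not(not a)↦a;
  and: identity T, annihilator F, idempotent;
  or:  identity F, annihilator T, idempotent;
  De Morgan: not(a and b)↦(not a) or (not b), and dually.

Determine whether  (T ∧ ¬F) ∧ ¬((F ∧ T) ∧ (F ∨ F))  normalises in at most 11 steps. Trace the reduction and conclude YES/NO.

  start: (T ∧ ¬F) ∧ ¬((F ∧ T) ∧ (F ∨ F))
  step 1: ¬F ∧ ¬((F ∧ T) ∧ (F ∨ F))
  step 2: T ∧ ¬((F ∧ T) ∧ (F ∨ F))
  step 3: ¬((F ∧ T) ∧ (F ∨ F))
  step 4: ¬(F ∧ T) ∨ ¬(F ∨ F)
  step 5: (¬F ∨ ¬T) ∨ ¬(F ∨ F)
  step 6: (T ∨ ¬T) ∨ ¬(F ∨ F)
  step 7: T ∨ ¬(F ∨ F)
  step 8: T

Answer: YES — reaches normal form T in 8 ≤ 11 steps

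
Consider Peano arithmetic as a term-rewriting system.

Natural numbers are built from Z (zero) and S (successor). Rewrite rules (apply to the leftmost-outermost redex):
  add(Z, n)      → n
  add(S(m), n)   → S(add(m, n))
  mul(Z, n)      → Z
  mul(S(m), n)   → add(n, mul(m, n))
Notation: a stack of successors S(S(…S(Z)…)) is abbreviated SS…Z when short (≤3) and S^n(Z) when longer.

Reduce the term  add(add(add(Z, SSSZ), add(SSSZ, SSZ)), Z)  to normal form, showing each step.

Answer: normal form = S^8(Z)  (in 18 steps)

Derivation:
  start: add(add(add(Z, SSSZ), add(SSSZ, SSZ)), Z)
  step 1: add(add(SSSZ, add(SSSZ, SSZ)), Z)
  step 2: add(S(add(SSZ, add(SSSZ, SSZ))), Z)
  step 3: S(add(add(SSZ, add(SSSZ, SSZ)), Z))
  step 4: S(add(S(add(SZ, add(SSSZ, SSZ))), Z))
  step 5: S(S(add(add(SZ, add(SSSZ, SSZ)), Z)))
  step 6: S(S(add(S(add(Z, add(SSSZ, SSZ))), Z)))
  step 7: S(S(S(add(add(Z, add(SSSZ, SSZ)), Z))))
  step 8: S(S(S(add(add(SSSZ, SSZ), Z))))
  step 9: S(S(S(add(S(add(SSZ, SSZ)), Z))))
  step 10: S(S(S(S(add(add(SSZ, SSZ), Z)))))
  step 11: S(S(S(S(add(S(add(SZ, SSZ)), Z)))))
  step 12: S(S(S(S(S(add(add(SZ, SSZ), Z))))))
  step 13: S(S(S(S(S(add(S(add(Z, SSZ)), Z))))))
  step 14: S(S(S(S(S(S(add(add(Z, SSZ), Z)))))))
  step 15: S(S(S(S(S(S(add(SSZ, Z)))))))
  step 16: S(S(S(S(S(S(S(add(SZ, Z))))))))
  step 17: S(S(S(S(S(S(S(S(add(Z, Z)))))))))
  step 18: S^8(Z)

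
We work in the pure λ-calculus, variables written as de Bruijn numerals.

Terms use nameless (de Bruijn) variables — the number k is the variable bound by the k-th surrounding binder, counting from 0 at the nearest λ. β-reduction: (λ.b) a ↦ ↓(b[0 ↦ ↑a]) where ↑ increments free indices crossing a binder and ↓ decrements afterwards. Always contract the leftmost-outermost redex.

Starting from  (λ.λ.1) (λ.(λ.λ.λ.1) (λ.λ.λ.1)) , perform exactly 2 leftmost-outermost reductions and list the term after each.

  start: (λ.λ.1) (λ.(λ.λ.λ.1) (λ.λ.λ.1))
  →1  λ.λ.(λ.λ.λ.1) (λ.λ.λ.1)
  →2  λ.λ.λ.λ.1

Answer: after 2 steps: λ.λ.λ.λ.1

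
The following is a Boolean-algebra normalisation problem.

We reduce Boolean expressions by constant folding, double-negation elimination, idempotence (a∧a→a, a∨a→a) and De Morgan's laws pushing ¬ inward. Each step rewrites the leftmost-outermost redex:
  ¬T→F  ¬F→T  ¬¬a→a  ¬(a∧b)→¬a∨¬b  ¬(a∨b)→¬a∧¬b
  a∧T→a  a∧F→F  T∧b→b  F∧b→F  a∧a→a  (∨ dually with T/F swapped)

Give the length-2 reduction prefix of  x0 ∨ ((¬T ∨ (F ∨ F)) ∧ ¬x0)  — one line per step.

Answer: after 2 steps: x0 ∨ ((F ∨ F) ∧ ¬x0)

Working:
  start: x0 ∨ ((¬T ∨ (F ∨ F)) ∧ ¬x0)
  [1] x0 ∨ ((F ∨ (F ∨ F)) ∧ ¬x0)
  [2] x0 ∨ ((F ∨ F) ∧ ¬x0)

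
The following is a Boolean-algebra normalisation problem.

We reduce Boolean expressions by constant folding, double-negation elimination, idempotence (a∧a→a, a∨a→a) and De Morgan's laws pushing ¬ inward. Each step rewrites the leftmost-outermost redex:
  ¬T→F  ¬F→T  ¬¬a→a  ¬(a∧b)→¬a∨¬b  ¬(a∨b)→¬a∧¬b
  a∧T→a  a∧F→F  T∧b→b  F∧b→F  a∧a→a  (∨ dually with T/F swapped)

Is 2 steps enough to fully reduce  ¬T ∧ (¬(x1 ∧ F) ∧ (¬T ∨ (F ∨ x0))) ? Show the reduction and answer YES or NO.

Answer: YES — reaches normal form F in 2 ≤ 2 steps

Reduction:
  start: ¬T ∧ (¬(x1 ∧ F) ∧ (¬T ∨ (F ∨ x0)))
  step 1: F ∧ (¬(x1 ∧ F) ∧ (¬T ∨ (F ∨ x0)))
  step 2: F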